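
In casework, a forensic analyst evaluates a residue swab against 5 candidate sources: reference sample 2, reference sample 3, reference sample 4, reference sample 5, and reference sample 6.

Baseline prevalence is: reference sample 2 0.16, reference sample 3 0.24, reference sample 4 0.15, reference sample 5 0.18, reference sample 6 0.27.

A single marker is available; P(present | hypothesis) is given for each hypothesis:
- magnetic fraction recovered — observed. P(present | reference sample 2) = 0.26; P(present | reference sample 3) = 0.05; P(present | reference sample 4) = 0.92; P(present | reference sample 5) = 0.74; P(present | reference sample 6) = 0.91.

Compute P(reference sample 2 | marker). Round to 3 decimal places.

For each hypothesis, the unnormalized posterior weight is prior × likelihood:
  reference sample 2: 0.16 × 0.26 = 0.0416
  reference sample 3: 0.24 × 0.05 = 0.012
  reference sample 4: 0.15 × 0.92 = 0.138
  reference sample 5: 0.18 × 0.74 = 0.1332
  reference sample 6: 0.27 × 0.91 = 0.2457
Marginal likelihood of the evidence = 0.5705.
P(reference sample 2 | evidence) = 0.0416 / 0.5705 ≈ 0.073.

0.073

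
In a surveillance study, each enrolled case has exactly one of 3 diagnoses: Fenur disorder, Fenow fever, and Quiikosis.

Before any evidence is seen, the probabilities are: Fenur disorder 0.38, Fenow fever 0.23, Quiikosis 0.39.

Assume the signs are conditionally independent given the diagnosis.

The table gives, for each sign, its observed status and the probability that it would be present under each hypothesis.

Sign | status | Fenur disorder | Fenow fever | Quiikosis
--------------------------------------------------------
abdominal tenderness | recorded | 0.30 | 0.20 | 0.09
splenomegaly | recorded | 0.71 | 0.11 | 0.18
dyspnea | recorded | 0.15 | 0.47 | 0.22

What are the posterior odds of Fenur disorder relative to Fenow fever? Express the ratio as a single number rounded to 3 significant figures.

5.11

Posterior odds equal prior odds times the likelihood ratio; only the two competing hypotheses matter.
  Fenur disorder: 0.38 × 0.30 × 0.71 × 0.15 = 0.012141
  Fenow fever: 0.23 × 0.20 × 0.11 × 0.47 = 0.0023782
Posterior odds = 0.012141 / 0.0023782 ≈ 5.11.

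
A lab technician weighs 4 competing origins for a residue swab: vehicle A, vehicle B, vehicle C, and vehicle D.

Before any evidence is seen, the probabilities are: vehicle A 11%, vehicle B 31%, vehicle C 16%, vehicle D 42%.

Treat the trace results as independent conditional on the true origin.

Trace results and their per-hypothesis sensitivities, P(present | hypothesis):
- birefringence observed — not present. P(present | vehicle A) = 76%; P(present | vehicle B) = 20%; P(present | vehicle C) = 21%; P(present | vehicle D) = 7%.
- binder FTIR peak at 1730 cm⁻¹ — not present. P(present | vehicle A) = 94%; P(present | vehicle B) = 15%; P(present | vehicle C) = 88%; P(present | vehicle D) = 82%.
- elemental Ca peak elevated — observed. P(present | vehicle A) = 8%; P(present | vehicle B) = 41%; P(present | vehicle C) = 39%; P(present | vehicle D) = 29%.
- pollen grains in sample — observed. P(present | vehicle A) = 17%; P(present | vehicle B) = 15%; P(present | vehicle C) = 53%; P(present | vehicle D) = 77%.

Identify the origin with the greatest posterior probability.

Multiply each prior by the joint likelihood of the trace result pattern (using 1 − P(present | H) for each absent trace result):
  vehicle A: 0.11 × (1 − 0.76) × (1 − 0.94) × 0.08 × 0.17 = 2.1542e-05
  vehicle B: 0.31 × (1 − 0.20) × (1 − 0.15) × 0.41 × 0.15 = 0.012964
  vehicle C: 0.16 × (1 − 0.21) × (1 − 0.88) × 0.39 × 0.53 = 0.0031352
  vehicle D: 0.42 × (1 − 0.07) × (1 − 0.82) × 0.29 × 0.77 = 0.0157
Normalizing constant Z = 2.1542e-05 + 0.012964 + 0.0031352 + 0.0157 = 0.031821.
P(vehicle A | evidence) ≈ 2.1542e-05 / 0.031821 ≈ 0.001
P(vehicle B | evidence) ≈ 0.012964 / 0.031821 ≈ 0.407
P(vehicle C | evidence) ≈ 0.0031352 / 0.031821 ≈ 0.099
P(vehicle D | evidence) ≈ 0.0157 / 0.031821 ≈ 0.493
The largest is 0.493, so vehicle D is most probable.

vehicle D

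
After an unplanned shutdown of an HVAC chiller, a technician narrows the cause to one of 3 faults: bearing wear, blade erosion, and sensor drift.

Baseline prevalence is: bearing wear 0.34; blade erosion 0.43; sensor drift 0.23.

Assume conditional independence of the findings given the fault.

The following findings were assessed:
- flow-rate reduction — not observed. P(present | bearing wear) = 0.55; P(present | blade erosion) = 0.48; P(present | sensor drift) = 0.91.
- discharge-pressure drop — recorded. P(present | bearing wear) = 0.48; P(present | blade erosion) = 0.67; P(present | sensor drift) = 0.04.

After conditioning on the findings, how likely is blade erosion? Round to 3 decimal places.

0.669

By Bayes' rule with conditional independence, the unnormalized weight for each hypothesis is prior × ∏ likelihoods (using 1 − P(present | H) for each absent finding):
  bearing wear: 0.34 × (1 − 0.55) × 0.48 = 0.07344
  blade erosion: 0.43 × (1 − 0.48) × 0.67 = 0.14981
  sensor drift: 0.23 × (1 − 0.91) × 0.04 = 0.000828
Marginal likelihood of the evidence = 0.22408.
P(blade erosion | evidence) = 0.14981 / 0.22408 ≈ 0.669.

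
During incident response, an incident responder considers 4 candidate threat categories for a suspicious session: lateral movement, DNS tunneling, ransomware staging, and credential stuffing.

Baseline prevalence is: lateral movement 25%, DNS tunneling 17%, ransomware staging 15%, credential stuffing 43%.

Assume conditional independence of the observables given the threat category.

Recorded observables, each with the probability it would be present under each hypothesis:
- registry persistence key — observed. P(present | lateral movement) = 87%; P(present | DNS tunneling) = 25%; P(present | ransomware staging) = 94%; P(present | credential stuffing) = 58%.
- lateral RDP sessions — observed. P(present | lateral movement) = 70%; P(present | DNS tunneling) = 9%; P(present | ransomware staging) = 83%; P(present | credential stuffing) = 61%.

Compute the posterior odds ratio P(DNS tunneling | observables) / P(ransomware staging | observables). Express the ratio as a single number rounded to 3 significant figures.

0.0327

Posterior odds equal prior odds times the likelihood ratio; only the two competing hypotheses matter.
  DNS tunneling: 0.17 × 0.25 × 0.09 = 0.003825
  ransomware staging: 0.15 × 0.94 × 0.83 = 0.11703
Odds(DNS tunneling : ransomware staging) = 0.003825 / 0.11703 ≈ 0.0327.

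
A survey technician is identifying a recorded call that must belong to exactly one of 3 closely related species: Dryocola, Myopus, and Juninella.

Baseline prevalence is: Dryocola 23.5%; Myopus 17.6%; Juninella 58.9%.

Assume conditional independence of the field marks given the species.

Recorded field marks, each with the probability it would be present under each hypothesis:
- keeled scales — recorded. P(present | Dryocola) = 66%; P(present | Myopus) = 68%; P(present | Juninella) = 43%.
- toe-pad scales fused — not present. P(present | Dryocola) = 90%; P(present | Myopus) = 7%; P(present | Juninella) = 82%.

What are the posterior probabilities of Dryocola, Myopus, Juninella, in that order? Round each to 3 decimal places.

0.090, 0.646, 0.264

For each hypothesis, the unnormalized posterior weight is prior × product of the field mark likelihoods (using 1 − P(present | H) for each absent field mark):
  Dryocola: 0.235 × 0.66 × (1 − 0.90) = 0.01551
  Myopus: 0.176 × 0.68 × (1 − 0.07) = 0.1113
  Juninella: 0.589 × 0.43 × (1 − 0.82) = 0.045589
The unnormalized weights sum to 0.1724.
P(Dryocola | evidence) = 0.01551 / 0.1724 ≈ 0.090
P(Myopus | evidence) = 0.1113 / 0.1724 ≈ 0.646
P(Juninella | evidence) = 0.045589 / 0.1724 ≈ 0.264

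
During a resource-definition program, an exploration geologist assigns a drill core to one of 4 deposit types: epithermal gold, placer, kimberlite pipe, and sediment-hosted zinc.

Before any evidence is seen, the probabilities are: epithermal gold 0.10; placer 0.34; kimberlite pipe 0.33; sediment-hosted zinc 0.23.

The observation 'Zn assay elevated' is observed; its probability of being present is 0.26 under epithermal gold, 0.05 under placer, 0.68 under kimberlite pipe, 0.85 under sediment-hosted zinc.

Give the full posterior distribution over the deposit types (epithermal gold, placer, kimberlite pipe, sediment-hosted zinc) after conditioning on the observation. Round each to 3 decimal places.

By Bayes' rule, the unnormalized weight for each hypothesis is prior × likelihood:
  epithermal gold: 0.10 × 0.26 = 0.026
  placer: 0.34 × 0.05 = 0.017
  kimberlite pipe: 0.33 × 0.68 = 0.2244
  sediment-hosted zinc: 0.23 × 0.85 = 0.1955
Normalizing constant Z = 0.026 + 0.017 + 0.2244 + 0.1955 = 0.4629.
P(epithermal gold | evidence) = 0.026 / 0.4629 ≈ 0.056
P(placer | evidence) = 0.017 / 0.4629 ≈ 0.037
P(kimberlite pipe | evidence) = 0.2244 / 0.4629 ≈ 0.485
P(sediment-hosted zinc | evidence) = 0.1955 / 0.4629 ≈ 0.422

0.056, 0.037, 0.485, 0.422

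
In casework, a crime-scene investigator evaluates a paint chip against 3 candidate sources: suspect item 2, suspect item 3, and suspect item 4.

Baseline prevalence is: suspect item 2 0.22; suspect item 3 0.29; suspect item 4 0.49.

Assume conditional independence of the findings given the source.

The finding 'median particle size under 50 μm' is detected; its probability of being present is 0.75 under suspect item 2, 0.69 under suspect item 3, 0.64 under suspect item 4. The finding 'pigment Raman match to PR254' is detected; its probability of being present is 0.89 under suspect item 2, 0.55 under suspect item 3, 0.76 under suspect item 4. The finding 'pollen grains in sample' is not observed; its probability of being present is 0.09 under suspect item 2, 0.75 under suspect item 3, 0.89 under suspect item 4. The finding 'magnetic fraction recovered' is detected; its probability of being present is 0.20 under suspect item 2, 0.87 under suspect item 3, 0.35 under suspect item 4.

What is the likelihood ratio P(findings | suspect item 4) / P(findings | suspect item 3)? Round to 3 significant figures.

0.227

The Bayes factor is the ratio of the joint likelihoods of the evidence pattern under the two hypotheses (using 1 − P(present | H) for each absent finding).
  suspect item 4: 0.64 × 0.76 × (1 − 0.89) × 0.35 = 0.018726
  suspect item 3: 0.69 × 0.55 × (1 − 0.75) × 0.87 = 0.082541
Bayes factor = 0.018726 / 0.082541 ≈ 0.227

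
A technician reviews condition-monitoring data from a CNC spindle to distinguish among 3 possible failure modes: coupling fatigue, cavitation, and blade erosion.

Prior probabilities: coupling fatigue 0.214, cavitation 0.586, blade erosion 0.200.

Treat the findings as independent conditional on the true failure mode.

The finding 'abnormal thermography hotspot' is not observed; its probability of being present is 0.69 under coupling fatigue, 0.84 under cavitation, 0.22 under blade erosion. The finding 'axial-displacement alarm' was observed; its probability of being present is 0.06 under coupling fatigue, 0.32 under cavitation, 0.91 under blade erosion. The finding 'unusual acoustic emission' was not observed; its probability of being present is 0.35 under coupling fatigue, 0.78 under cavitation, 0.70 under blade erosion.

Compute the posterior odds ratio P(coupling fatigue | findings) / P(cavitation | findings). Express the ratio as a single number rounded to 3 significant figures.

Unnormalized posterior weight (prior times the finding likelihoods) for each of the two hypotheses (using 1 − P(present | H) for each absent finding):
  coupling fatigue: 0.214 × (1 − 0.69) × 0.06 × (1 − 0.35) = 0.0025873
  cavitation: 0.586 × (1 − 0.84) × 0.32 × (1 − 0.78) = 0.0066007
Odds(coupling fatigue : cavitation) = 0.0025873 / 0.0066007 ≈ 0.392.

0.392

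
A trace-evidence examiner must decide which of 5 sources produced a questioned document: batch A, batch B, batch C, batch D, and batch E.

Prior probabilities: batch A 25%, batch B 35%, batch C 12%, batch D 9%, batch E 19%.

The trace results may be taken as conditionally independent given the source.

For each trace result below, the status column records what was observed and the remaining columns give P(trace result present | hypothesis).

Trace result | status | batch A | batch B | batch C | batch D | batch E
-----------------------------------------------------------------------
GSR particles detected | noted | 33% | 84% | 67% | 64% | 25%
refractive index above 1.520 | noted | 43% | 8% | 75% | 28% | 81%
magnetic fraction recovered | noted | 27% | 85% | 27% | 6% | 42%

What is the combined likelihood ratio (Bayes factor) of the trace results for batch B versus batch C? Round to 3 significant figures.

Joint likelihood of the trace result pattern under each hypothesis:
  batch B: 0.84 × 0.08 × 0.85 = 0.05712
  batch C: 0.67 × 0.75 × 0.27 = 0.13568
Bayes factor = 0.05712 / 0.13568 ≈ 0.421

0.421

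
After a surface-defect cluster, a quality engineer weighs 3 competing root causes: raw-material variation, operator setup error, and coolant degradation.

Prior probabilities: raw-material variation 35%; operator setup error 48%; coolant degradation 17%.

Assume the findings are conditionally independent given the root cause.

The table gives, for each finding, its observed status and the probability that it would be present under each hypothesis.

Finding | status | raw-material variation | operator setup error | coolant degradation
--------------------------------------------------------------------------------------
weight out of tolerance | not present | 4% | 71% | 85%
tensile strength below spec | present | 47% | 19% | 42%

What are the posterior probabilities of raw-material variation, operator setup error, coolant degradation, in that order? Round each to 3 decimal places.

0.810, 0.136, 0.055

Multiply each prior by the joint likelihood of the evidence pattern (using 1 − P(present | H) for each absent finding):
  raw-material variation: 0.35 × (1 − 0.04) × 0.47 = 0.15792
  operator setup error: 0.48 × (1 − 0.71) × 0.19 = 0.026448
  coolant degradation: 0.17 × (1 − 0.85) × 0.42 = 0.01071
Marginal likelihood of the evidence = 0.19508.
P(raw-material variation | evidence) = 0.15792 / 0.19508 ≈ 0.810
P(operator setup error | evidence) = 0.026448 / 0.19508 ≈ 0.136
P(coolant degradation | evidence) = 0.01071 / 0.19508 ≈ 0.055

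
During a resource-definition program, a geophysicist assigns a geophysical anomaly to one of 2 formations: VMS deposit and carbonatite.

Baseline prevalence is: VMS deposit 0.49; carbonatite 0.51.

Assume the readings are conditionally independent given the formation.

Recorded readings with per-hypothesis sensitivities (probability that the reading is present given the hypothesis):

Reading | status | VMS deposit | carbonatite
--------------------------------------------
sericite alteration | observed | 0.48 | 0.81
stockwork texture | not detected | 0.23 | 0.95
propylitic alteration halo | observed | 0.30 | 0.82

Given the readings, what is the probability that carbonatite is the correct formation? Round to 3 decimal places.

0.238

Multiply each prior by the joint likelihood of the reading pattern (using 1 − P(present | H) for each absent reading):
  VMS deposit: 0.49 × 0.48 × (1 − 0.23) × 0.30 = 0.054331
  carbonatite: 0.51 × 0.81 × (1 − 0.95) × 0.82 = 0.016937
Normalizing constant Z = 0.054331 + 0.016937 = 0.071268.
P(carbonatite | evidence) = 0.016937 / 0.071268 ≈ 0.238.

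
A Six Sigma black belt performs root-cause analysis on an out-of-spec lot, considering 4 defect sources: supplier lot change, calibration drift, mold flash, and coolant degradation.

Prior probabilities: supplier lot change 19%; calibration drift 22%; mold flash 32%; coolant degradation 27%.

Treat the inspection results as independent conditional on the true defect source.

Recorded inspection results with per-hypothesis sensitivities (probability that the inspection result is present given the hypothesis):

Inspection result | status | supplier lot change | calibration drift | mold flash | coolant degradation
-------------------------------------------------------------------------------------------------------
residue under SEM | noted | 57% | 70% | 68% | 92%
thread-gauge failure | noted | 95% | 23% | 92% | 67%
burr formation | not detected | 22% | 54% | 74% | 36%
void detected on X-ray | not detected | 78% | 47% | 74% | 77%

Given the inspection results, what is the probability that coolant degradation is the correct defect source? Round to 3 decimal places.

0.381

By Bayes' rule with conditional independence, the unnormalized weight for each hypothesis is prior × ∏ likelihoods (using 1 − P(present | H) for each absent inspection result):
  supplier lot change: 0.19 × 0.57 × 0.95 × (1 − 0.22) × (1 − 0.78) = 0.017655
  calibration drift: 0.22 × 0.70 × 0.23 × (1 − 0.54) × (1 − 0.47) = 0.0086354
  mold flash: 0.32 × 0.68 × 0.92 × (1 − 0.74) × (1 − 0.74) = 0.013533
  coolant degradation: 0.27 × 0.92 × 0.67 × (1 − 0.36) × (1 − 0.77) = 0.024498
Normalizing constant Z = 0.017655 + 0.0086354 + 0.013533 + 0.024498 = 0.064322.
P(coolant degradation | evidence) = 0.024498 / 0.064322 ≈ 0.381.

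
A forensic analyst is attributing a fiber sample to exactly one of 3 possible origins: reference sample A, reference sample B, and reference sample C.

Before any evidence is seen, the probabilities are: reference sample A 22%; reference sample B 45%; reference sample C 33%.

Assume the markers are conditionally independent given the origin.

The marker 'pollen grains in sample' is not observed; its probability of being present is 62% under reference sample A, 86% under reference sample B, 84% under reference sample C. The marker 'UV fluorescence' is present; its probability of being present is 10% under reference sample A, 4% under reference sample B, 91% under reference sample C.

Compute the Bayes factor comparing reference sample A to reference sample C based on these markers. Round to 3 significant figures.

The Bayes factor is the ratio of the joint likelihoods of the marker pattern under the two hypotheses (using 1 − P(present | H) for each absent marker).
  reference sample A: (1 − 0.62) × 0.10 = 0.038
  reference sample C: (1 − 0.84) × 0.91 = 0.1456
Bayes factor = 0.038 / 0.1456 ≈ 0.261

0.261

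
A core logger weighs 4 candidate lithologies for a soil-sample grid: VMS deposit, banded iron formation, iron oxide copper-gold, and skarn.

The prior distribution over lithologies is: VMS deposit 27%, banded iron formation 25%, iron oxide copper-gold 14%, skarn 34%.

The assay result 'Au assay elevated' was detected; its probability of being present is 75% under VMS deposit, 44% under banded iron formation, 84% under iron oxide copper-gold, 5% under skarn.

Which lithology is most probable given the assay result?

For each hypothesis, the unnormalized posterior weight is prior × likelihood:
  VMS deposit: 0.27 × 0.75 = 0.2025
  banded iron formation: 0.25 × 0.44 = 0.11
  iron oxide copper-gold: 0.14 × 0.84 = 0.1176
  skarn: 0.34 × 0.05 = 0.017
Marginal likelihood of the evidence = 0.4471.
P(VMS deposit | evidence) ≈ 0.2025 / 0.4471 ≈ 0.453
P(banded iron formation | evidence) ≈ 0.11 / 0.4471 ≈ 0.246
P(iron oxide copper-gold | evidence) ≈ 0.1176 / 0.4471 ≈ 0.263
P(skarn | evidence) ≈ 0.017 / 0.4471 ≈ 0.038
The largest is 0.453, so VMS deposit is most probable.

VMS deposit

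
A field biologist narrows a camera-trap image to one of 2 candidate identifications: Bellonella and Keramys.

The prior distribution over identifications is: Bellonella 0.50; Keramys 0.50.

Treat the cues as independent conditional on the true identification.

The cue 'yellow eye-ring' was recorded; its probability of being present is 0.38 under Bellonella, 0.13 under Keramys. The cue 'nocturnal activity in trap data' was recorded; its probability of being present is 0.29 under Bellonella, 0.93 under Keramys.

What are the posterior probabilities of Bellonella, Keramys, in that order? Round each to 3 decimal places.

0.477, 0.523

Multiply each prior by the joint likelihood of the cue pattern:
  Bellonella: 0.50 × 0.38 × 0.29 = 0.0551
  Keramys: 0.50 × 0.13 × 0.93 = 0.06045
Marginal likelihood of the evidence = 0.11555.
P(Bellonella | evidence) = 0.0551 / 0.11555 ≈ 0.477
P(Keramys | evidence) = 0.06045 / 0.11555 ≈ 0.523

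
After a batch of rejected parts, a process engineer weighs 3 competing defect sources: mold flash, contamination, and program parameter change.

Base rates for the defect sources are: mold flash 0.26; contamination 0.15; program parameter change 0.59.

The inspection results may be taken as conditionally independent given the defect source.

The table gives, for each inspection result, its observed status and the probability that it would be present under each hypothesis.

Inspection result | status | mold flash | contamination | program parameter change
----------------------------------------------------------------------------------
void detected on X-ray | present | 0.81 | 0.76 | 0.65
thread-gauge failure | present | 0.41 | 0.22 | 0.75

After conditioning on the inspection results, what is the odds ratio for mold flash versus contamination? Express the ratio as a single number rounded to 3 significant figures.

Posterior odds equal prior odds times the likelihood ratio; only the two competing hypotheses matter.
  mold flash: 0.26 × 0.81 × 0.41 = 0.086346
  contamination: 0.15 × 0.76 × 0.22 = 0.02508
Odds(mold flash : contamination) = 0.086346 / 0.02508 ≈ 3.44.

3.44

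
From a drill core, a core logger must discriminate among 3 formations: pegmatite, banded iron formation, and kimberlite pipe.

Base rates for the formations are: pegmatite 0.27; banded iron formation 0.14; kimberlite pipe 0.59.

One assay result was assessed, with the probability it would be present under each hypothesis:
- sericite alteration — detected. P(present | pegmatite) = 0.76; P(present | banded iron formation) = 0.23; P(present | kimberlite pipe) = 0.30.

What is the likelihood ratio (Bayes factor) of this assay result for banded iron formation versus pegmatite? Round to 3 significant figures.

Likelihood of this assay result under each hypothesis:
  banded iron formation: 0.23
  pegmatite: 0.76
Bayes factor = 0.23 / 0.76 ≈ 0.303

0.303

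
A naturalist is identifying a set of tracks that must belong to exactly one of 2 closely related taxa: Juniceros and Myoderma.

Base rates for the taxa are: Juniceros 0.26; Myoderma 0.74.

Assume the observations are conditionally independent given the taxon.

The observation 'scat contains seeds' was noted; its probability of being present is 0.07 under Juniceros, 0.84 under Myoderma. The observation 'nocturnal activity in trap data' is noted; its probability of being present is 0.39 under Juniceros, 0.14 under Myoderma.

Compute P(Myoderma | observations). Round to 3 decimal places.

For each hypothesis, the unnormalized posterior weight is prior × product of the observation likelihoods:
  Juniceros: 0.26 × 0.07 × 0.39 = 0.007098
  Myoderma: 0.74 × 0.84 × 0.14 = 0.087024
The unnormalized weights sum to 0.094122.
P(Myoderma | evidence) = 0.087024 / 0.094122 ≈ 0.925.

0.925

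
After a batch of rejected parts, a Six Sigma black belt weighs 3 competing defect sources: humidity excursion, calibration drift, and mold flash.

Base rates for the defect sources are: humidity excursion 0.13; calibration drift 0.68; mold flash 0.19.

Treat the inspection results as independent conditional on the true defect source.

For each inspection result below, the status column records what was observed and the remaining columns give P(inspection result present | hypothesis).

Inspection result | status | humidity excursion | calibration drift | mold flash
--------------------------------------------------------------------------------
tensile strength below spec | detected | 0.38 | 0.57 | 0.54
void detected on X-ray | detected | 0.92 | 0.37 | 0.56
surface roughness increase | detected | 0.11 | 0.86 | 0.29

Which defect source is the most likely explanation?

calibration drift

For each hypothesis, the unnormalized posterior weight is prior × product of the inspection result likelihoods:
  humidity excursion: 0.13 × 0.38 × 0.92 × 0.11 = 0.0049993
  calibration drift: 0.68 × 0.57 × 0.37 × 0.86 = 0.12333
  mold flash: 0.19 × 0.54 × 0.56 × 0.29 = 0.016662
Normalizing constant Z = 0.0049993 + 0.12333 + 0.016662 = 0.145.
P(humidity excursion | evidence) ≈ 0.0049993 / 0.145 ≈ 0.034
P(calibration drift | evidence) ≈ 0.12333 / 0.145 ≈ 0.851
P(mold flash | evidence) ≈ 0.016662 / 0.145 ≈ 0.115
The largest is 0.851, so calibration drift is most probable.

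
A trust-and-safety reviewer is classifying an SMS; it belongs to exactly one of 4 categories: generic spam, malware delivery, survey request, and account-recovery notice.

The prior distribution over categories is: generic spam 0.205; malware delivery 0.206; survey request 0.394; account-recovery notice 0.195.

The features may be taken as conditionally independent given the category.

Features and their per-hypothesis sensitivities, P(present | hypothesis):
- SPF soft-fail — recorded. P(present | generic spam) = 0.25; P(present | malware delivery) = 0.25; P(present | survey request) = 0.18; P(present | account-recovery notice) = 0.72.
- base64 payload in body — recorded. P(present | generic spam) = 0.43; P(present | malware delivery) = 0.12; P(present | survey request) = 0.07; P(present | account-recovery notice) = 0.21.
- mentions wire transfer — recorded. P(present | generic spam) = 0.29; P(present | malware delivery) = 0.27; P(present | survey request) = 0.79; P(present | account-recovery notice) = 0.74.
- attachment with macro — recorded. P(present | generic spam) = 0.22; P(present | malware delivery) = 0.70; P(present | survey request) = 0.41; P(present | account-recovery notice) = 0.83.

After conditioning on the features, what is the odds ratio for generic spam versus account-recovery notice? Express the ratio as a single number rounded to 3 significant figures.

0.0776

Posterior odds equal prior odds times the likelihood ratio; only the two competing hypotheses matter.
  generic spam: 0.205 × 0.25 × 0.43 × 0.29 × 0.22 = 0.001406
  account-recovery notice: 0.195 × 0.72 × 0.21 × 0.74 × 0.83 = 0.018109
Posterior odds = 0.001406 / 0.018109 ≈ 0.0776.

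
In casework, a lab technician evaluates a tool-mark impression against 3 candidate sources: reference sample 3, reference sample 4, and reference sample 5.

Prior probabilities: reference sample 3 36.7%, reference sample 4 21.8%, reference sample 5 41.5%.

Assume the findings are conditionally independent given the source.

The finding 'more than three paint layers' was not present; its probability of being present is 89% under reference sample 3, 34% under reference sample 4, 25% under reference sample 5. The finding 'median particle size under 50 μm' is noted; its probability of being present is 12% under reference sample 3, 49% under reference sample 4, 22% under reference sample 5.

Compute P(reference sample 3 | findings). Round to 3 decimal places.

For each hypothesis, the unnormalized posterior weight is prior × product of the finding likelihoods (using 1 − P(present | H) for each absent finding):
  reference sample 3: 0.367 × (1 − 0.89) × 0.12 = 0.0048444
  reference sample 4: 0.218 × (1 − 0.34) × 0.49 = 0.070501
  reference sample 5: 0.415 × (1 − 0.25) × 0.22 = 0.068475
Normalizing constant Z = 0.0048444 + 0.070501 + 0.068475 = 0.14382.
P(reference sample 3 | evidence) = 0.0048444 / 0.14382 ≈ 0.034.

0.034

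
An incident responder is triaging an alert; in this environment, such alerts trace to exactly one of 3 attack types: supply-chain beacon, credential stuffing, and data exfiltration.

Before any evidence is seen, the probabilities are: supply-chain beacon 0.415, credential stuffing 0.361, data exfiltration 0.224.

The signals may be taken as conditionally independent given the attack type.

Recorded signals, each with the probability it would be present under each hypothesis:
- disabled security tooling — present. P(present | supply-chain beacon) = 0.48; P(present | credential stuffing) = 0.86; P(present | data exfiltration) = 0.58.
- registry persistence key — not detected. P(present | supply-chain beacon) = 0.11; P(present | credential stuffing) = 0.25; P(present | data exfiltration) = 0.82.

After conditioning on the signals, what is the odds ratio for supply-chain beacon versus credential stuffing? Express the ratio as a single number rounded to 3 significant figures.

0.761

Unnormalized posterior weight (prior times the signal likelihoods) for each of the two hypotheses (using 1 − P(present | H) for each absent signal):
  supply-chain beacon: 0.415 × 0.48 × (1 − 0.11) = 0.17729
  credential stuffing: 0.361 × 0.86 × (1 − 0.25) = 0.23284
Posterior odds = 0.17729 / 0.23284 ≈ 0.761.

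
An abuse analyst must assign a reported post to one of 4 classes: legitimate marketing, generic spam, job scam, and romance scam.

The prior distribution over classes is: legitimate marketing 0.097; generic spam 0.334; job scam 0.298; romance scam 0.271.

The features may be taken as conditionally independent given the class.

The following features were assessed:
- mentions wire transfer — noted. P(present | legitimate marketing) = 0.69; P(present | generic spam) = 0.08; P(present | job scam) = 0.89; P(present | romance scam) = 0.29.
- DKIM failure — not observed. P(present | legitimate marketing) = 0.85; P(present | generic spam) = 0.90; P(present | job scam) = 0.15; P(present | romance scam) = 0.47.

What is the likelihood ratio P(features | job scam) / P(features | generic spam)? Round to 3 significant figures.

Take the product of per-feature likelihoods under each hypothesis (using 1 − P(present | H) for each absent feature), then divide.
  job scam: 0.89 × (1 − 0.15) = 0.7565
  generic spam: 0.08 × (1 − 0.90) = 0.008
Bayes factor = 0.7565 / 0.008 ≈ 94.6

94.6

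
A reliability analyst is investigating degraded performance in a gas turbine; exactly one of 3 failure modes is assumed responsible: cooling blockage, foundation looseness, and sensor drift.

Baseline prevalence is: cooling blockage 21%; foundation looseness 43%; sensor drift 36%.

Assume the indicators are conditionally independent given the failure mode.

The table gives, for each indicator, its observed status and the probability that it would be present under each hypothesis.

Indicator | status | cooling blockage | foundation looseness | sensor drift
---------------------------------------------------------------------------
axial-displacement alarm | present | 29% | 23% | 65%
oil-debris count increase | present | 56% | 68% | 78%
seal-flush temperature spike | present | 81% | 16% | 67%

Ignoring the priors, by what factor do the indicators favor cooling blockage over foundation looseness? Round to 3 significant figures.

5.26

Take the product of per-indicator likelihoods under each hypothesis, then divide.
  cooling blockage: 0.29 × 0.56 × 0.81 = 0.13154
  foundation looseness: 0.23 × 0.68 × 0.16 = 0.025024
Bayes factor = 0.13154 / 0.025024 ≈ 5.26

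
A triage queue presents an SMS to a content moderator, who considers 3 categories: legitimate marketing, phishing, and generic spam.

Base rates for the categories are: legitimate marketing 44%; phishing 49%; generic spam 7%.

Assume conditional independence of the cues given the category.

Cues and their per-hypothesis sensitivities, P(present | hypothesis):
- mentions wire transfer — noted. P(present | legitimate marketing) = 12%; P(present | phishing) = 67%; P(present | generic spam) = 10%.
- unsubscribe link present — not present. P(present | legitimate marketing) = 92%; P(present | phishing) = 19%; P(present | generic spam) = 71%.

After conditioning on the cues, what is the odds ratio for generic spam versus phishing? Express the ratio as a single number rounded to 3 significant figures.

Posterior odds equal prior odds times the likelihood ratio; only the two competing hypotheses matter (using 1 − P(present | H) for each absent cue).
  generic spam: 0.07 × 0.10 × (1 − 0.71) = 0.00203
  phishing: 0.49 × 0.67 × (1 − 0.19) = 0.26592
Odds(generic spam : phishing) = 0.00203 / 0.26592 ≈ 0.00763.

0.00763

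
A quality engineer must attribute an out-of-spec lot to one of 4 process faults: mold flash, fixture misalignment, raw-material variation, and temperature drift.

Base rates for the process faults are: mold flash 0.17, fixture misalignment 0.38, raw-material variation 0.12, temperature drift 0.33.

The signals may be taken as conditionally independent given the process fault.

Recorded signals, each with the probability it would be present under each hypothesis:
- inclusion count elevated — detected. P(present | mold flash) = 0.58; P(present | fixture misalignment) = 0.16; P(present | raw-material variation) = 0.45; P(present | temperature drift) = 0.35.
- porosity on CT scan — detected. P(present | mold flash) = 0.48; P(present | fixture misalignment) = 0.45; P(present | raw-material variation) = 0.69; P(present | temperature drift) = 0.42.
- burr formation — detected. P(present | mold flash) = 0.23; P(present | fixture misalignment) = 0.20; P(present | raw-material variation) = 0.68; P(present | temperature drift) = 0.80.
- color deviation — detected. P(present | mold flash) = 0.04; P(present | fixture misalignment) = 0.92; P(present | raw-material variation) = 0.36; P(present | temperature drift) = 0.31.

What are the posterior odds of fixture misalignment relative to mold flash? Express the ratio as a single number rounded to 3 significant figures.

Unnormalized posterior weight (prior times the signal likelihoods) for each of the two hypotheses:
  fixture misalignment: 0.38 × 0.16 × 0.45 × 0.20 × 0.92 = 0.0050342
  mold flash: 0.17 × 0.58 × 0.48 × 0.23 × 0.04 = 0.00043542
Odds(fixture misalignment : mold flash) = 0.0050342 / 0.00043542 ≈ 11.6.

11.6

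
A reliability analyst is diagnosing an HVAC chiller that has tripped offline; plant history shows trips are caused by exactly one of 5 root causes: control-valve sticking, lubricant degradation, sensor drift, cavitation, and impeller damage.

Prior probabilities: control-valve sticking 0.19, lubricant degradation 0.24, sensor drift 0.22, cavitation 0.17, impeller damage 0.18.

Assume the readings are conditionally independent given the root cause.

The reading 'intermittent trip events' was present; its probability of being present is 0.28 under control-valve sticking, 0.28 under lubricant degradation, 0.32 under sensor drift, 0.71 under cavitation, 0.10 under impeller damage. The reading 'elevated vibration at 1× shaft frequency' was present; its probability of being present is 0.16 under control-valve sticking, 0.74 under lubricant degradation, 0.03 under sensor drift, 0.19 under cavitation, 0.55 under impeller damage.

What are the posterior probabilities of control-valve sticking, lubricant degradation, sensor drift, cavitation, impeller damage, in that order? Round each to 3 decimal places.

0.091, 0.534, 0.023, 0.246, 0.106

Multiply each prior by the joint likelihood of the reading pattern:
  control-valve sticking: 0.19 × 0.28 × 0.16 = 0.008512
  lubricant degradation: 0.24 × 0.28 × 0.74 = 0.049728
  sensor drift: 0.22 × 0.32 × 0.03 = 0.002112
  cavitation: 0.17 × 0.71 × 0.19 = 0.022933
  impeller damage: 0.18 × 0.10 × 0.55 = 0.0099
The unnormalized weights sum to 0.093185.
P(control-valve sticking | evidence) = 0.008512 / 0.093185 ≈ 0.091
P(lubricant degradation | evidence) = 0.049728 / 0.093185 ≈ 0.534
P(sensor drift | evidence) = 0.002112 / 0.093185 ≈ 0.023
P(cavitation | evidence) = 0.022933 / 0.093185 ≈ 0.246
P(impeller damage | evidence) = 0.0099 / 0.093185 ≈ 0.106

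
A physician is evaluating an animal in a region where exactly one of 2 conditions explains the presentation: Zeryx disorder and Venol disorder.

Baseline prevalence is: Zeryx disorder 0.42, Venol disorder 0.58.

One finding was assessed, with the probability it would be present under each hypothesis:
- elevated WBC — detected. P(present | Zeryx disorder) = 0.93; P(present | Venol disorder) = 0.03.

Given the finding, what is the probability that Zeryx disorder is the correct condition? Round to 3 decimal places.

0.957

By Bayes' rule, the unnormalized weight for each hypothesis is prior × likelihood:
  Zeryx disorder: 0.42 × 0.93 = 0.3906
  Venol disorder: 0.58 × 0.03 = 0.0174
Normalizing constant Z = 0.3906 + 0.0174 = 0.408.
P(Zeryx disorder | evidence) = 0.3906 / 0.408 ≈ 0.957.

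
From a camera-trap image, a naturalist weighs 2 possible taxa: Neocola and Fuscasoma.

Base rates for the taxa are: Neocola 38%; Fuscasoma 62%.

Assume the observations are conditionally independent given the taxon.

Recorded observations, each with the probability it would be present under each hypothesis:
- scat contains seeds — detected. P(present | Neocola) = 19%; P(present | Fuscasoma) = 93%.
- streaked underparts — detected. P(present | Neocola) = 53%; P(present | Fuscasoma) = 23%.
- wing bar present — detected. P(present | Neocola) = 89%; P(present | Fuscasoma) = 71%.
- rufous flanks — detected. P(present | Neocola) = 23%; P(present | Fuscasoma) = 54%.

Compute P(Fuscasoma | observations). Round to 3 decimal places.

Multiply each prior by the joint likelihood of the evidence pattern:
  Neocola: 0.38 × 0.19 × 0.53 × 0.89 × 0.23 = 0.0078331
  Fuscasoma: 0.62 × 0.93 × 0.23 × 0.71 × 0.54 = 0.050846
Normalizing constant Z = 0.0078331 + 0.050846 = 0.058679.
P(Fuscasoma | evidence) = 0.050846 / 0.058679 ≈ 0.867.

0.867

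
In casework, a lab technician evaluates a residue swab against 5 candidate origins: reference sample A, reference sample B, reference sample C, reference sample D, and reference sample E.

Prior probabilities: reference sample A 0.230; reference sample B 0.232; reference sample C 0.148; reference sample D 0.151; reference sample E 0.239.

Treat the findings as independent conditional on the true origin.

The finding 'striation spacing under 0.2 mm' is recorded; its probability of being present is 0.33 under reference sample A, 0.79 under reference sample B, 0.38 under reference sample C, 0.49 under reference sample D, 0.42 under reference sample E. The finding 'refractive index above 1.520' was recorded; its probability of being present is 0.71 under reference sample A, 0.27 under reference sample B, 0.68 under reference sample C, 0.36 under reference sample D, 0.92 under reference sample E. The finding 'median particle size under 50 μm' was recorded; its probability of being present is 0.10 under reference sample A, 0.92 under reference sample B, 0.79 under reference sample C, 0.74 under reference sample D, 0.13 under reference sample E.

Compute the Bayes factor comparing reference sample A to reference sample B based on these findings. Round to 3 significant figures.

Joint likelihood of the evidence pattern under each hypothesis:
  reference sample A: 0.33 × 0.71 × 0.10 = 0.02343
  reference sample B: 0.79 × 0.27 × 0.92 = 0.19624
Bayes factor = 0.02343 / 0.19624 ≈ 0.119

0.119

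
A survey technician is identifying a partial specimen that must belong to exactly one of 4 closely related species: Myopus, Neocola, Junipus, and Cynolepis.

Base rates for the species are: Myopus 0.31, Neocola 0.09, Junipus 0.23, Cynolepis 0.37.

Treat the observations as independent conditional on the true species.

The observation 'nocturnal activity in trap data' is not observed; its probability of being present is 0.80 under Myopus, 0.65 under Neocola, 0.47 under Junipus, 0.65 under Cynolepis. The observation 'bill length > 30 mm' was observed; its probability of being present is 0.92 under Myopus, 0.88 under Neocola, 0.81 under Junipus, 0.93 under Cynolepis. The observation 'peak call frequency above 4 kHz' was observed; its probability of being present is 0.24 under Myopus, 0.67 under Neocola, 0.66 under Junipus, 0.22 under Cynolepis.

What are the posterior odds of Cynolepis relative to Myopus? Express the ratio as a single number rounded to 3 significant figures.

1.94

Posterior odds equal prior odds times the likelihood ratio; only the two competing hypotheses matter (using 1 − P(present | H) for each absent observation).
  Cynolepis: 0.37 × (1 − 0.65) × 0.93 × 0.22 = 0.026496
  Myopus: 0.31 × (1 − 0.80) × 0.92 × 0.24 = 0.01369
Posterior odds = 0.026496 / 0.01369 ≈ 1.94.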